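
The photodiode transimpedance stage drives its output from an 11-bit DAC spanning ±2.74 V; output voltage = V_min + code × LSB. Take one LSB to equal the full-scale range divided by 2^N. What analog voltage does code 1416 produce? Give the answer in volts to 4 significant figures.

Span: 2.74 V − (-2.74 V) = 5.48 V. LSB = 5.48 V / 2^11.
Output = V_min + (1416/2048) × range = -2.74 + 0.691406 × 5.48 V
      = -2.74 + 3.78891 = 1.04891 V.

1.049 V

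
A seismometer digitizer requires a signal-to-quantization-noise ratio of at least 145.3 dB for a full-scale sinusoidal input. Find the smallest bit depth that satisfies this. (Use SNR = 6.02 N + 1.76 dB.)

24 bits

Solving 6.02 N ≥ 145.3 − 1.76: N ≥ 23.844. Round up → N = 24.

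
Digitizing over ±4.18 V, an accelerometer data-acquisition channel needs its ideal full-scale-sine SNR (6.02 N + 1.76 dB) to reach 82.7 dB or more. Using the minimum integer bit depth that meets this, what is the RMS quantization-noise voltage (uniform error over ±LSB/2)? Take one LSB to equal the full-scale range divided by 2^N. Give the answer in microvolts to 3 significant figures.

Range = 4.18 − (-4.18) = 8.36 V.
N ≥ (82.7 − 1.76)/6.02 = 13.445 → N_min = 14.
LSB = 8.36 V ÷ 2^14 = 8.36/16384 V = 0.51025 mV.
V_rms = LSB/√12 = 147 µV.

147 µV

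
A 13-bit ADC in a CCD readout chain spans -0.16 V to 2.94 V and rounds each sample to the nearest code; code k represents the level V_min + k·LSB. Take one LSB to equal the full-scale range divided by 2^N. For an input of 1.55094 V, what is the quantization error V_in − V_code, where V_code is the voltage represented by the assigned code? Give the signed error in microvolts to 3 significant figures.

Full-scale range = 2.94 V − (-0.16 V) = 3.1 V. LSB = 3.1 V / 2^13 ≈ 378.4 µV.
(1.55094 − (-0.16)) / LSB = 1.71094 × 8192/3.1 = 4521.2969. Nearest integer: k = 4521.
V_code = V_min + k × range/2^13 = -0.16 + 4521 × 3.1/8192 = 1.550827637 V.
V_in − V_code = 1.55094 − (1.550827637) = +112 µV.

+112 µV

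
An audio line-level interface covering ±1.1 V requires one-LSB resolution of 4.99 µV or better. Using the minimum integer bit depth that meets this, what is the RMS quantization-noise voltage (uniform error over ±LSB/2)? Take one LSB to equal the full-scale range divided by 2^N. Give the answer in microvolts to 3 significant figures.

1.21 µV

The full-scale span is 1.1 − (-1.1) = 2.2 V.
2.2 V / 4.99 µV = 440900. Since 2^18 = 262144 and 2^19 = 524288, N = 19.
Step size = 2.2/524288 V = 4.1962 µV.
σ_q = LSB/√12 = 4.1962 µV/3.4641 = 1.21 µV.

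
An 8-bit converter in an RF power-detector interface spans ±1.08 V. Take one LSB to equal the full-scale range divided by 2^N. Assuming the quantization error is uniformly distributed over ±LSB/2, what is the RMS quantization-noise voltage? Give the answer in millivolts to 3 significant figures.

The full-scale span is 1.08 − (-1.08) = 2.16 V.
One LSB is 2.16 V / 256 = 8.4375 mV.
σ_q = LSB/√12 = 8.4375 mV/3.4641 = 2.44 mV.

2.44 mV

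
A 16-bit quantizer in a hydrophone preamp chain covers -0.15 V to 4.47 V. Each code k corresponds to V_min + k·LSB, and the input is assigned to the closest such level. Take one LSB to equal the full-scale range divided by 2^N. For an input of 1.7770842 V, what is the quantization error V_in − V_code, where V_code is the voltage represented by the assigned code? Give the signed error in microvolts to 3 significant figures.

+16.3 µV

Full-scale range = 4.47 V − (-0.15 V) = 4.62 V. LSB = 4.62 V / 2^16 ≈ 70.50 µV.
(V_in − V_min)/LSB = (1.7770842 − (-0.15)) × 65536/4.62 = 27336.2316 → nearest code k = 27336.
V_code = -0.15 + (27336/65536) × 4.62 = 1.7770678711 V.
V_in − V_code = 1.7770842 − (1.7770678711) = +16.3 µV.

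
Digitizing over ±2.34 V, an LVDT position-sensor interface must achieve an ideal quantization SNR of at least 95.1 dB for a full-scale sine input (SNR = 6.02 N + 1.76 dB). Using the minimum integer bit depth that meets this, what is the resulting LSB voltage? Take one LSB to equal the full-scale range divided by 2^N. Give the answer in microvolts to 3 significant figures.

Full-scale range = 2.34 V − (-2.34 V) = 4.68 V.
Solving 6.02 N ≥ 95.1 − 1.76: N ≥ 15.505. Round up → N = 16.
LSB = 4.68 V ÷ 2^16 = 4.68/65536 V = 71.4 µV.

71.4 µV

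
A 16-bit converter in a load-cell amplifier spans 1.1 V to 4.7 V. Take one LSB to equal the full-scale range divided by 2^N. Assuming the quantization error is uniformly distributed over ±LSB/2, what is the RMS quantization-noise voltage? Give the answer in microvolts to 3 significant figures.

15.9 µV

Span: 4.7 V − (1.1 V) = 3.6 V.
Step size = 3.6/65536 V = 54.932 µV.
σ_q = LSB/√12 = 54.932 µV/3.4641 = 15.9 µV.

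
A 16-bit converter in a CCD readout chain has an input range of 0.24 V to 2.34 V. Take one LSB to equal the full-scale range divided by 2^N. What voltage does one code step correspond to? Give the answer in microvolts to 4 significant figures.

Span: 2.34 V − (0.24 V) = 2.1 V.
2^16 = 65536 levels.
LSB = 2.1 V ÷ 2^16 = 2.1/65536 V = 32.04 µV.

32.04 µV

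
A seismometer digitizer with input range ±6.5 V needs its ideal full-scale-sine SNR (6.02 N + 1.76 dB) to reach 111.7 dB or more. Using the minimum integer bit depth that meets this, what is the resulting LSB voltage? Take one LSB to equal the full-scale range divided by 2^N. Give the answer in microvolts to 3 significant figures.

24.8 µV

Span: 6.5 V − (-6.5 V) = 13 V.
Solving 6.02 N ≥ 111.7 − 1.76: N ≥ 18.262. Round up → N = 19.
LSB = 13 V / 2^19 = 24.8 µV.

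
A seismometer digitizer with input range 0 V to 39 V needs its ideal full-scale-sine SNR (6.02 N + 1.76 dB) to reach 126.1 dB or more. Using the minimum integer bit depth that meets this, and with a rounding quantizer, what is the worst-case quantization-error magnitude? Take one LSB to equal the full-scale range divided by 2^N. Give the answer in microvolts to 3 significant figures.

Range is 39 V.
Solving 6.02 N ≥ 126.1 − 1.76: N ≥ 20.654. Round up → N = 21.
LSB = 39 V / 2^21 = 18.597 µV.
Max error for round-to-nearest is LSB/2 = 9.30 µV.

9.30 µV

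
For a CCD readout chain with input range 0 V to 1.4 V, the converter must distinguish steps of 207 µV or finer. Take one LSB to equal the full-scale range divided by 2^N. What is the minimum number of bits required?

13 bits

Span = 1.4 V.
Levels needed ≥ 1.4/207 µV = 6763. 2^13 = 8192 suffices, so N_min = 13.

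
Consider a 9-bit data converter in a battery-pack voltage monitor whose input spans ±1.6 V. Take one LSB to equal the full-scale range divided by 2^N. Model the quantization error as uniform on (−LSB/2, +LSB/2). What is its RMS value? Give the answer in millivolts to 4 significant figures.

1.804 mV

Span: 1.6 V − (-1.6 V) = 3.2 V.
Step size = 3.2/512 V = 6.25000 mV.
V_rms = LSB/√12 = 6.25000 mV / √12 = 1.804 mV.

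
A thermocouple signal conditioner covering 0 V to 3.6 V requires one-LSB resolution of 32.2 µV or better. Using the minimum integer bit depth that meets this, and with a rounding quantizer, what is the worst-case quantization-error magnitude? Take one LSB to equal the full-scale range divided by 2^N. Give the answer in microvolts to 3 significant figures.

13.7 µV

Range is 3.6 V.
Levels needed ≥ 3.6/32.2 µV = 111800. 2^17 = 131072 suffices, so N_min = 17.
One LSB is 3.6 V / 131072 = 27.466 µV.
Half an LSB is 13.7 µV.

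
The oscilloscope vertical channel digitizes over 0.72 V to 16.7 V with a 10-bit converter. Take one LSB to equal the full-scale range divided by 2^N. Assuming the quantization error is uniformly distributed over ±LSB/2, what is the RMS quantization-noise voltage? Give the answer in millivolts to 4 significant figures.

The full-scale span is 16.7 − (0.72) = 15.98 V.
LSB = 15.98 V ÷ 2^10 = 15.98/1024 V = 15.6055 mV.
σ_q = LSB/√12 = 15.6055 mV/3.4641 = 4.505 mV.

4.505 mV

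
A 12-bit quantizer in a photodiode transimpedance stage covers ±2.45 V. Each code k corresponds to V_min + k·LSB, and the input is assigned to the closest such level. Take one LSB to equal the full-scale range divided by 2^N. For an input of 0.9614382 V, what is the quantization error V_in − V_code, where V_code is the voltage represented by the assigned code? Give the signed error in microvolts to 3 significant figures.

The full-scale span is 2.45 − (-2.45) = 4.9 V. LSB = 4.9 V / 2^12 ≈ 1.196 mV.
Position in LSBs: (0.9614382 − (-2.45)) × 4096/4.9 = 2851.6839; rounding gives k = 2852.
V_code = V_min + k × range/2^12 = -2.45 + 2852 × 4.9/4096 = 0.9618164063 V.
Error = V_in − V_code = 0.9614382 − (0.9618164063) = −378 µV.

−378 µV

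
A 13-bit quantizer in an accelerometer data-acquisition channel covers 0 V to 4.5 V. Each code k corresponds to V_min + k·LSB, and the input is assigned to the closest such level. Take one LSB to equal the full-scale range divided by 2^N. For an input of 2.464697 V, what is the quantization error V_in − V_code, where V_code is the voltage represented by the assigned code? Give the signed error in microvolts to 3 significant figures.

−85.7 µV

Range is 4.5 V. LSB = 4.5 V / 2^13 ≈ 0.5493 mV.
(2.464697 − (0)) / LSB = 2.464697 × 8192/4.5 = 4486.8440. Nearest integer: k = 4487.
Reconstructed level: 0 + 4487 × 4.5/8192 V = 2.464782715 V.
Error = V_in − V_code = 2.464697 − (2.464782715) = −85.7 µV.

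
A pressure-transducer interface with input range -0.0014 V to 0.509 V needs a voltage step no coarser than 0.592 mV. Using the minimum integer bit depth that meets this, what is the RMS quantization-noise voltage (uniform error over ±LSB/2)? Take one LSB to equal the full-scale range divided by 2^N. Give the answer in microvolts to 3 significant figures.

144 µV

Span: 0.509 V − (-0.0014 V) = 0.5104 V.
0.5104 V / 0.592 mV = 862.2. Since 2^9 = 512 and 2^10 = 1024, N = 10.
One LSB is 0.5104 V / 1024 = 498.44 µV.
V_rms = LSB/√12 = 144 µV.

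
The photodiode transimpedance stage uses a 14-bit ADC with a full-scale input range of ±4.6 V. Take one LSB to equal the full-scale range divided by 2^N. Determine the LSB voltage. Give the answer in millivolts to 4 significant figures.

Span: 4.6 V − (-4.6 V) = 9.2 V.
There are 2^14 = 16384 steps.
Step size = 9.2/16384 V = 0.5615 mV.

0.5615 mV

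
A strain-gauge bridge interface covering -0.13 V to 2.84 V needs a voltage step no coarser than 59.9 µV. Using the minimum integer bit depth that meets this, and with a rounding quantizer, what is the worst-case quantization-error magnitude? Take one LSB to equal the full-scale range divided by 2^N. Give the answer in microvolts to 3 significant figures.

22.7 µV

The full-scale span is 2.84 − (-0.13) = 2.97 V.
2.97 V / 59.9 µV = 49580. Since 2^15 = 32768 and 2^16 = 65536, N = 16.
One LSB is 2.97 V / 65536 = 45.319 µV.
Half an LSB is 22.7 µV.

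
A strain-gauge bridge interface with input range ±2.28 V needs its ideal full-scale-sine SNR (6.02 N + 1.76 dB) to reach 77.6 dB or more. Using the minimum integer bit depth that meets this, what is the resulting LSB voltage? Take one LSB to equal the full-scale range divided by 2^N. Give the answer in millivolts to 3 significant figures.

Full-scale range = 2.28 V − (-2.28 V) = 4.56 V.
6.02 N + 1.76 ≥ 77.6 gives N ≥ 12.598, so the minimum integer is 13.
Step size = 4.56/8192 V = 0.557 mV.

0.557 mV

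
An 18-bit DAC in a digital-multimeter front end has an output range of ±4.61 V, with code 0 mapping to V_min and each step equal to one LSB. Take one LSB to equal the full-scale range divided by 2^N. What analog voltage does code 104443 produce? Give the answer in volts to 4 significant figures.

-0.9366 V

The full-scale span is 4.61 − (-4.61) = 9.22 V. LSB = 9.22 V / 2^18.
V_out = V_min + code × LSB = -4.61 V + 104443 × 9.22 V / 262144
      = -4.61 V + 3.67342 V = -0.936582 V.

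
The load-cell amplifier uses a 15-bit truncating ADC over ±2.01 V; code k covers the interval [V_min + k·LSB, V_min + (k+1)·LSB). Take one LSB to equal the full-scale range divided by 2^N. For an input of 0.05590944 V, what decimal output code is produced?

The full-scale span is 2.01 − (-2.01) = 4.02 V. LSB = 4.02 V / 2^15 ≈ 122.7 µV.
V_in − V_min = 0.05590944 − (-2.01) = 2.06590944 V.
Divide by LSB: 2.06590944 × 32768/4.02 = 16839.7315.
Truncating gives code 16839.

16839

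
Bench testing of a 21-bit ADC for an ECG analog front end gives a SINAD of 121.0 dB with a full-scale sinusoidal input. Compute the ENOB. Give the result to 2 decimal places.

19.81 bits

ENOB = (121.0 − 1.76)/6.02 = 19.8073 bits.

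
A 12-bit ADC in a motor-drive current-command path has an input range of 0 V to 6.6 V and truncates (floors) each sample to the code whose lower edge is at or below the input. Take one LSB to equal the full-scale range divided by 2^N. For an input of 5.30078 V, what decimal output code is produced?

Full-scale range = 6.6 V. LSB = 6.6 V / 2^12 ≈ 1.611 mV.
code = ⌊(V_in − V_min)/LSB⌋ = ⌊(V_in − V_min) × 2^12 / range⌋
     = ⌊(5.30078 − (0)) × 4096 / 6.6⌋ = ⌊5.30078 × 4096/6.6⌋
     = ⌊3289.696⌋ = 3289.

3289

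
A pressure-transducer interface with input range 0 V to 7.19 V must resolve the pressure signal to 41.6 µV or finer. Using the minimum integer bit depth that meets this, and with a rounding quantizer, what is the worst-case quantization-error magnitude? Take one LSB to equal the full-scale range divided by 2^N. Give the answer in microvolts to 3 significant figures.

13.7 µV

Range is 7.19 V.
Required number of levels: 7.19/41.6 µV = 172840; smallest N with 2^N ≥ that is 18.
LSB = 7.19 V ÷ 2^18 = 7.19/262144 V = 27.428 µV.
Max error for round-to-nearest is LSB/2 = 13.7 µV.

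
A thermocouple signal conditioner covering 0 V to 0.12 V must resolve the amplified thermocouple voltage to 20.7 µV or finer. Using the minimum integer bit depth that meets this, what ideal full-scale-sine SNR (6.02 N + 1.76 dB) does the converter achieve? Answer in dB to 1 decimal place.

Full-scale range = 0.12 V.
Need 2^N ≥ 0.12 V / 20.7 µV = 5797 → N_min = 13.
SNR = 6.02 × 13 + 1.76 = 80.02 dB.

80.0 dB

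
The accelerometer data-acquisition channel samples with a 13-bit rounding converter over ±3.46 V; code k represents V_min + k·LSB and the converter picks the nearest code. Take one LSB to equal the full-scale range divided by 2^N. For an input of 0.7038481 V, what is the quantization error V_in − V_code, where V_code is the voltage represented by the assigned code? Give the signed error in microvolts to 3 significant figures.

Span: 3.46 V − (-3.46 V) = 6.92 V. LSB = 6.92 V / 2^13 ≈ 0.8447 mV.
Position in LSBs: (0.7038481 − (-3.46)) × 8192/6.92 = 4929.2260; rounding gives k = 4929.
Reconstructed level: -3.46 + 4929 × 6.92/8192 V = 0.7036572266 V.
V_in − V_code = 0.7038481 − (0.7036572266) = +191 µV.

+191 µV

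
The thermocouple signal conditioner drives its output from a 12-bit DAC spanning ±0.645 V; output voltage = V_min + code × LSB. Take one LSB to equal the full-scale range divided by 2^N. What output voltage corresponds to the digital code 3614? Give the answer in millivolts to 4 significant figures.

493.2 mV

The full-scale span is 0.645 − (-0.645) = 1.29 V. LSB = 1.29 V / 2^12.
Output = V_min + (3614/4096) × range = -0.645 + 0.882324 × 1.29 V
      = -0.645 + 1.13820 = 0.493198 V.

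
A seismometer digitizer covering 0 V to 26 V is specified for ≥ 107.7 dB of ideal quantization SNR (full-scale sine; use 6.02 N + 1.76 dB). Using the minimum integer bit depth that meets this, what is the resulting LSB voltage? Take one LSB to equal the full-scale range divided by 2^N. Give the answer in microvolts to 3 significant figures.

99.2 µV

V_FS = 26 V.
6.02 N + 1.76 ≥ 107.7 gives N ≥ 17.598, so the minimum integer is 18.
Step size = 26/262144 V = 99.2 µV.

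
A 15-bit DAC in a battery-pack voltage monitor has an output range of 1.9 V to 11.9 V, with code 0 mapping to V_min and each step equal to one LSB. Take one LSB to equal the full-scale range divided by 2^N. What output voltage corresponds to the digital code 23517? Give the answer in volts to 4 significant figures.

9.077 V

The full-scale span is 11.9 − (1.9) = 10 V. LSB = 10 V / 2^15.
V_out = 1.9 + 23517 × (10/32768) V
      = 1.9 V + 7.17682 V = 9.07682 V.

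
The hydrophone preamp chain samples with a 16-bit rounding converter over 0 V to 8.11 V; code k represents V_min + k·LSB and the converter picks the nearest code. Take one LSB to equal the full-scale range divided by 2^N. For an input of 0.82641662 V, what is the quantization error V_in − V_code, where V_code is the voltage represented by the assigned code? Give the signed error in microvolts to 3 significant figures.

Range is 8.11 V. LSB = 8.11 V / 2^16 ≈ 123.7 µV.
(V_in − V_min)/LSB = (0.82641662 − (0)) × 65536/8.11 = 6678.1800 → nearest code k = 6678.
V_code = V_min + k × range/2^16 = 0 + 6678 × 8.11/65536 = 0.82639434814 V.
V_in − V_code = 0.82641662 − (0.82639434814) = +22.3 µV.

+22.3 µV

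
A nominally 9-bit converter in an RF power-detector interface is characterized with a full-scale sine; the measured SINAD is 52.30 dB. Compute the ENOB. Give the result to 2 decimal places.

ENOB = (52.30 − 1.76)/6.02 = 8.3953 bits.

8.40 bits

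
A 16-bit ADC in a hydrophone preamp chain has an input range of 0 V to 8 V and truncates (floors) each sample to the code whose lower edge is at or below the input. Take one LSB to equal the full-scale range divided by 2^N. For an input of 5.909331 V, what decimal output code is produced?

48409

Span = 8 V. LSB = 8 V / 2^16 ≈ 122.1 µV.
V_in − V_min = 5.909331 − (0) = 5.909331 V.
Divide by LSB: 5.909331 × 65536/8 = 48409.2396.
Truncating gives code 48409.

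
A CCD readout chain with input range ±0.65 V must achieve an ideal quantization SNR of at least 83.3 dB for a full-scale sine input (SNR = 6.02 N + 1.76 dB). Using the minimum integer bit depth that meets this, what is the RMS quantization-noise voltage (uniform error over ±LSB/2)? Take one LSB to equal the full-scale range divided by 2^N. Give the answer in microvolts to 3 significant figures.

Full-scale range = 0.65 V − (-0.65 V) = 1.3 V.
N ≥ (83.3 − 1.76)/6.02 = 13.545 → N_min = 14.
LSB = 1.3 V ÷ 2^14 = 1.3/16384 V = 79.346 µV.
RMS noise = LSB/√12 = 22.9 µV.

22.9 µV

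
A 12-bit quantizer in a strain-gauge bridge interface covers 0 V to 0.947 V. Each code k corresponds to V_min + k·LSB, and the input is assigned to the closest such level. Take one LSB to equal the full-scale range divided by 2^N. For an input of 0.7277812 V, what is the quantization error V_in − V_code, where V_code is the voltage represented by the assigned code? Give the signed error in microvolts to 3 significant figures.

−40.1 µV

V_FS = 0.947 V. LSB = 0.947 V / 2^12 ≈ 231.2 µV.
(V_in − V_min)/LSB = (0.7277812 − (0)) × 4096/0.947 = 3147.8266 → nearest code k = 3148.
V_code = V_min + k × range/2^12 = 0 + 3148 × 0.947/4096 = 0.7278212891 V.
V_in − V_code = 0.7277812 − (0.7278212891) = −40.1 µV.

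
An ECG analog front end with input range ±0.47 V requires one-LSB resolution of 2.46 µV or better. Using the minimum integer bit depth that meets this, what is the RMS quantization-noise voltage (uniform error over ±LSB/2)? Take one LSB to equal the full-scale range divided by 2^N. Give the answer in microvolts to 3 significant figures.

The full-scale span is 0.47 − (-0.47) = 0.94 V.
Required number of levels: 0.94/2.46 µV = 382110; smallest N with 2^N ≥ that is 19.
LSB = 0.94 V ÷ 2^19 = 0.94/524288 V = 1.7929 µV.
σ_q = LSB/√12 = 1.7929 µV/3.4641 = 0.518 µV.

0.518 µV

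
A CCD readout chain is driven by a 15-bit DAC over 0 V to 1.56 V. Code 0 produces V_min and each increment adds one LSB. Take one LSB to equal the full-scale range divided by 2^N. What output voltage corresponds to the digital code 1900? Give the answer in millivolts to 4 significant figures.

90.45 mV

Full-scale range = 1.56 V. LSB = 1.56 V / 2^15.
V_out = 0 + 1900 × (1.56/32768) V
      = 0 V + 0.0904541 V = 0.0904541 V.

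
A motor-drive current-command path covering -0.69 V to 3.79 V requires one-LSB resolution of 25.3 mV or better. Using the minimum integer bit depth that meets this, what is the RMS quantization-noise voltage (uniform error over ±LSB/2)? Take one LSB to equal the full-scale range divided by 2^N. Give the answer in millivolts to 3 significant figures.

5.05 mV

The full-scale span is 3.79 − (-0.69) = 4.48 V.
Need 2^N ≥ 4.48 V / 25.3 mV = 177.1 → N_min = 8.
LSB = 4.48 V ÷ 2^8 = 4.48/256 V = 17.500 mV.
RMS noise = LSB/√12 = 5.05 mV.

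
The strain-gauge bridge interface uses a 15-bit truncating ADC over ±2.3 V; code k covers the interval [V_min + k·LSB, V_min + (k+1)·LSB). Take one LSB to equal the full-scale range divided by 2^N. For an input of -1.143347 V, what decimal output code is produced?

8239

Span: 2.3 V − (-2.3 V) = 4.6 V. LSB = 4.6 V / 2^15 ≈ 140.4 µV.
V_in − V_min = -1.143347 − (-2.3) = 1.156653 V.
Divide by LSB: 1.156653 × 32768/4.6 = 8239.3925.
Truncating gives code 8239.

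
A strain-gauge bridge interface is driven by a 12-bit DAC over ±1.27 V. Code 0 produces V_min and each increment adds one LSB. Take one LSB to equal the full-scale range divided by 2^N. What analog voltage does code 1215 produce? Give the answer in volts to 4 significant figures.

The full-scale span is 1.27 − (-1.27) = 2.54 V. LSB = 2.54 V / 2^12.
V_out = V_min + code × LSB = -1.27 V + 1215 × 2.54 V / 4096
      = -1.27 V + 0.753442 V = -0.516558 V.

-0.5166 V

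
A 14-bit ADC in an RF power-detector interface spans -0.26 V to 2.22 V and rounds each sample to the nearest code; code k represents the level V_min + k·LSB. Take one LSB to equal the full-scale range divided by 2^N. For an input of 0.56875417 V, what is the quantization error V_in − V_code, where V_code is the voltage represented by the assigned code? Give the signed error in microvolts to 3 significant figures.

+18.8 µV

Range = 2.22 − (-0.26) = 2.48 V. LSB = 2.48 V / 2^14 ≈ 151.4 µV.
(0.56875417 − (-0.26)) / LSB = 0.82875417 × 16384/2.48 = 5475.1243. Nearest integer: k = 5475.
V_code = -0.26 + (5475/16384) × 2.48 = 0.56873535156 V.
V_in − V_code = 0.56875417 − (0.56873535156) = +18.8 µV.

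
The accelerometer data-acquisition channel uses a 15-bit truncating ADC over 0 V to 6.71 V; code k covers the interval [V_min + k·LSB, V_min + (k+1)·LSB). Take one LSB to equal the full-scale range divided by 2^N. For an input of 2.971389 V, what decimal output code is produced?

Full-scale range = 6.71 V. LSB = 6.71 V / 2^15 ≈ 204.8 µV.
(V_in − V_min) × 2^15/range = (2.971389 − (0)) × 32768/6.71 = 14510.652.
Floor → code = 14510.

14510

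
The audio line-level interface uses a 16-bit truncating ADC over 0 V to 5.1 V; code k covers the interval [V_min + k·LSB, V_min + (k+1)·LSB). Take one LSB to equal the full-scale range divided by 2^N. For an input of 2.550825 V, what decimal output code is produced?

32778

Full-scale range = 5.1 V. LSB = 5.1 V / 2^16 ≈ 77.82 µV.
code = ⌊(V_in − V_min)/LSB⌋ = ⌊(V_in − V_min) × 2^16 / range⌋
     = ⌊(2.550825 − (0)) × 65536 / 5.1⌋ = ⌊2.550825 × 65536/5.1⌋
     = ⌊32778.601⌋ = 32778.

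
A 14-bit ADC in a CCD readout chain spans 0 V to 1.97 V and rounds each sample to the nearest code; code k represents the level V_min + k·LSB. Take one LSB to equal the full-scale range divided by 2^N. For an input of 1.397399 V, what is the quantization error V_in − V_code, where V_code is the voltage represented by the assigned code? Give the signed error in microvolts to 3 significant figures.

−21.7 µV

V_FS = 1.97 V. LSB = 1.97 V / 2^14 ≈ 120.2 µV.
(V_in − V_min)/LSB = (1.397399 − (0)) × 16384/1.97 = 11621.8199 → nearest code k = 11622.
Reconstructed level: 0 + 11622 × 1.97/16384 V = 1.3974206543 V.
Error = V_in − V_code = 1.397399 − (1.3974206543) = −21.7 µV.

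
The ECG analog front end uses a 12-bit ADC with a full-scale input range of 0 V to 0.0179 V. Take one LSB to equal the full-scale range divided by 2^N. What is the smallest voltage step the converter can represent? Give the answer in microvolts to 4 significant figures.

Span = 0.0179 V.
2^12 = 4096 levels.
LSB = 0.0179 V ÷ 2^12 = 0.0179/4096 V = 4.370 µV.

4.370 µV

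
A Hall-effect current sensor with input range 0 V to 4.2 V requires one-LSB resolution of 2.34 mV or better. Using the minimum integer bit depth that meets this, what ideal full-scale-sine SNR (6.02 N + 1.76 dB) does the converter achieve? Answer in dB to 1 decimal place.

68.0 dB

Full-scale range = 4.2 V.
Levels needed ≥ 4.2/2.34 mV = 1795. 2^11 = 2048 suffices, so N_min = 11.
6.02(11) + 1.76 = 67.98 dB.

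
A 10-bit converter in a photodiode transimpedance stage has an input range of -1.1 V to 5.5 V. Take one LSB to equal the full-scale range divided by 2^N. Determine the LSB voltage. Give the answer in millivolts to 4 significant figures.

6.445 mV

Full-scale range = 5.5 V − (-1.1 V) = 6.6 V.
There are 2^10 = 1024 steps.
Step size = 6.6/1024 V = 6.445 mV.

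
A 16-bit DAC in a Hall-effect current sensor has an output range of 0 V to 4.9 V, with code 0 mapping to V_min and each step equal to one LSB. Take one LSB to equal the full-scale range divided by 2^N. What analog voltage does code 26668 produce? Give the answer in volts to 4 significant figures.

Full-scale range = 4.9 V. LSB = 4.9 V / 2^16.
Output = V_min + (26668/65536) × range = 0 + 0.406921 × 4.9 V
      = 0 + 1.99391 = 1.99391 V.

1.994 V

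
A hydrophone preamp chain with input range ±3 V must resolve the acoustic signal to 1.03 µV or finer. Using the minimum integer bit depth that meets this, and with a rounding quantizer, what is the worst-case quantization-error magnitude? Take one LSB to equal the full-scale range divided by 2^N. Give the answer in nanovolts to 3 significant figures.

Span: 3 V − (-3 V) = 6 V.
Levels needed ≥ 6/1.03 µV = 5.825e6. 2^23 = 8388608 suffices, so N_min = 23.
LSB = 6 V ÷ 2^23 = 6/8388608 V = 0.71526 µV.
Half an LSB is 358 nV.

358 nV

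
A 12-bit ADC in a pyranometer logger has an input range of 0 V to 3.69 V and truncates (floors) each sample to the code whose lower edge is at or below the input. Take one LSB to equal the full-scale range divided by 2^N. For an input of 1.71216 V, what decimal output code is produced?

1900

V_FS = 3.69 V. LSB = 3.69 V / 2^12 ≈ 0.9009 mV.
code = ⌊(V_in − V_min)/LSB⌋ = ⌊(V_in − V_min) × 2^12 / range⌋
     = ⌊(1.71216 − (0)) × 4096 / 3.69⌋ = ⌊1.71216 × 4096/3.69⌋
     = ⌊1900.544⌋ = 1900.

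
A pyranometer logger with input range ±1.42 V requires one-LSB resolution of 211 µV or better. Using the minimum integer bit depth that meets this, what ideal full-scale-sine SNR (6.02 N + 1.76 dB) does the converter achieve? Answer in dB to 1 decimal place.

86.0 dB

Span: 1.42 V − (-1.42 V) = 2.84 V.
Levels needed ≥ 2.84/211 µV = 13460. 2^14 = 16384 suffices, so N_min = 14.
6.02(14) + 1.76 = 86.04 dB.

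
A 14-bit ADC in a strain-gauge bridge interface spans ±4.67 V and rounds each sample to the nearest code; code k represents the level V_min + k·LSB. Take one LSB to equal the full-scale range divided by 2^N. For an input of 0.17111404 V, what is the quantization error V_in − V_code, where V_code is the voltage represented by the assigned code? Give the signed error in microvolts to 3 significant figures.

Full-scale range = 4.67 V − (-4.67 V) = 9.34 V. LSB = 9.34 V / 2^14 ≈ 0.5701 mV.
Position in LSBs: (0.17111404 − (-4.67)) × 16384/9.34 = 8492.1641; rounding gives k = 8492.
V_code = -4.67 + (8492/16384) × 9.34 = 0.17102050781 V.
e = 0.17111404 − (0.17102050781) = +93.5 µV.

+93.5 µV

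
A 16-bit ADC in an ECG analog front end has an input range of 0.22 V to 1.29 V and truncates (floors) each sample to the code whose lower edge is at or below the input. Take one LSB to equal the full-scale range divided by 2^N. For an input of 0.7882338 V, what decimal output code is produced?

34803

Full-scale range = 1.29 V − (0.22 V) = 1.07 V. LSB = 1.07 V / 2^16 ≈ 16.33 µV.
(V_in − V_min) × 2^16/range = (0.7882338 − (0.22)) × 65536/1.07 = 34803.524.
Floor → code = 34803.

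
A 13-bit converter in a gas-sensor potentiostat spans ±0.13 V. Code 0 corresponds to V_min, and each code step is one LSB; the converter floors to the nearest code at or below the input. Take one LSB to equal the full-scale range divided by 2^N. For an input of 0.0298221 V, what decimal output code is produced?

The full-scale span is 0.13 − (-0.13) = 0.26 V. LSB = 0.26 V / 2^13 ≈ 31.74 µV.
code = ⌊(V_in − V_min)/LSB⌋ = ⌊(V_in − V_min) × 2^13 / range⌋
     = ⌊(0.0298221 − (-0.13)) × 8192 / 0.26⌋ = ⌊0.1598221 × 8192/0.26⌋
     = ⌊5035.626⌋ = 5035.

5035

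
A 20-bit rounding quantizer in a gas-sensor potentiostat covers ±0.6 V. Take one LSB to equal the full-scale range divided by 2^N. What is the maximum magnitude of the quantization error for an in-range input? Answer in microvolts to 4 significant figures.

0.5722 µV

The full-scale span is 0.6 − (-0.6) = 1.2 V.
LSB = 1.2 V ÷ 2^20 = 1.2/1048576 V = 1.14441 µV.
A rounding quantizer has |error| ≤ LSB/2 = 0.5722 µV.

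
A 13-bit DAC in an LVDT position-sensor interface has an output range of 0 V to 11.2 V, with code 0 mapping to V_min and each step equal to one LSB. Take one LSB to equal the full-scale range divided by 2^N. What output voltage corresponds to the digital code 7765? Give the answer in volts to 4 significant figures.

Span = 11.2 V. LSB = 11.2 V / 2^13.
Output = V_min + (7765/8192) × range = 0 + 0.947876 × 11.2 V
      = 0 V + 10.6162 V = 10.6162 V.

10.62 V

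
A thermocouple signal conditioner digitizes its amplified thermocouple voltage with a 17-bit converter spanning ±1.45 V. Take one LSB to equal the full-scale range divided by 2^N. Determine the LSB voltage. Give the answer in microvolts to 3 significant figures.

22.1 µV

The full-scale span is 1.45 − (-1.45) = 2.9 V.
2^17 = 131072 levels.
LSB = 2.9 V ÷ 2^17 = 2.9/131072 V = 22.1 µV.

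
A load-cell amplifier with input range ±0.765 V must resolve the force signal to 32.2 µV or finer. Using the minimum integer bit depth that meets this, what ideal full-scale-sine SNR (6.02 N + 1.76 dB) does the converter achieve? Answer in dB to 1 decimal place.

Full-scale range = 0.765 V − (-0.765 V) = 1.53 V.
Required number of levels: 1.53/32.2 µV = 47516; smallest N with 2^N ≥ that is 16.
SNR = 6.02 × 16 + 1.76 = 98.08 dB.

98.1 dB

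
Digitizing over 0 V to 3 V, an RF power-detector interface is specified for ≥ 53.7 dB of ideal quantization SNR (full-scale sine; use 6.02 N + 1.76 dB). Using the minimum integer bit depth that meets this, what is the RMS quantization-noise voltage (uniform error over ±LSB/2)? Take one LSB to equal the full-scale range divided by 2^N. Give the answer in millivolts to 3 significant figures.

1.69 mV

Full-scale range = 3 V.
N ≥ (53.7 − 1.76)/6.02 = 8.628 → N_min = 9.
LSB = 3 V ÷ 2^9 = 3/512 V = 5.8594 mV.
V_rms = LSB/√12 = 1.69 mV.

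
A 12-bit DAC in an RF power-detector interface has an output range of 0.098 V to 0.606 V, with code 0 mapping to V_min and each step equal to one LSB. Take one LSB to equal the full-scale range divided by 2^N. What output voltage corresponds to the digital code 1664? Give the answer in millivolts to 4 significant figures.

304.4 mV

Full-scale range = 0.606 V − (0.098 V) = 0.508 V. LSB = 0.508 V / 2^12.
Output = V_min + (1664/4096) × range = 0.098 + 0.406250 × 0.508 V
      = 0.098 V + 0.206375 V = 0.304375 V.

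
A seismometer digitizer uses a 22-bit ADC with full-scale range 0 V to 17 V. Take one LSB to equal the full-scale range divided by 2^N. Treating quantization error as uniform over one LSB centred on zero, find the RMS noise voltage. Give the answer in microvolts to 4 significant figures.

Span = 17 V.
LSB = 17 V ÷ 2^22 = 17/4194304 V = 4.05312 µV.
V_rms = LSB/√12 = 4.05312 µV / √12 = 1.170 µV.

1.170 µV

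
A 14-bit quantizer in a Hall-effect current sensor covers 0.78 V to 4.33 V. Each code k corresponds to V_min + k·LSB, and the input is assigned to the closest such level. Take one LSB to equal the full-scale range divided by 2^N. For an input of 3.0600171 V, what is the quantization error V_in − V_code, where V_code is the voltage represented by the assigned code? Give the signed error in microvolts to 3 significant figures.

Range = 4.33 − (0.78) = 3.55 V. LSB = 3.55 V / 2^14 ≈ 216.7 µV.
Position in LSBs: (3.0600171 − (0.78)) × 16384/3.55 = 10522.7606; rounding gives k = 10523.
Reconstructed level: 0.78 + 10523 × 3.55/16384 V = 3.0600689697 V.
V_in − V_code = 3.0600171 − (3.0600689697) = −51.9 µV.

−51.9 µV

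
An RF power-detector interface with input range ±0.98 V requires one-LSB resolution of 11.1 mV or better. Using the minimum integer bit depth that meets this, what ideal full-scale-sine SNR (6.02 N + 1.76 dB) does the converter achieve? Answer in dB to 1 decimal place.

49.9 dB

The full-scale span is 0.98 − (-0.98) = 1.96 V.
Need 2^N ≥ 1.96 V / 11.1 mV = 176.6 → N_min = 8.
Ideal SNR at N = 8: 6.02·8 + 1.76 = 49.9 dB.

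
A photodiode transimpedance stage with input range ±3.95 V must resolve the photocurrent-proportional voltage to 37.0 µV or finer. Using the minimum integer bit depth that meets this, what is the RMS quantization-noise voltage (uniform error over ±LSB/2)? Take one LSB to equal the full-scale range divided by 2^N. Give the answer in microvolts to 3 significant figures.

Full-scale range = 3.95 V − (-3.95 V) = 7.9 V.
7.9 V / 37.0 µV = 213500. Since 2^17 = 131072 and 2^18 = 262144, N = 18.
LSB = 7.9 V / 2^18 = 30.136 µV.
V_rms = LSB/√12 = 8.70 µV.

8.70 µV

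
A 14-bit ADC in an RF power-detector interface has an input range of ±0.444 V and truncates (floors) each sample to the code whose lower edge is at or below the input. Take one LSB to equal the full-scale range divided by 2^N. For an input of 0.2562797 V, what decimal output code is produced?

Range = 0.444 − (-0.444) = 0.888 V. LSB = 0.888 V / 2^14 ≈ 54.20 µV.
V_in − V_min = 0.2562797 − (-0.444) = 0.7002797 V.
Divide by LSB: 0.7002797 × 16384/0.888 = 12920.4759.
Truncating gives code 12920.

12920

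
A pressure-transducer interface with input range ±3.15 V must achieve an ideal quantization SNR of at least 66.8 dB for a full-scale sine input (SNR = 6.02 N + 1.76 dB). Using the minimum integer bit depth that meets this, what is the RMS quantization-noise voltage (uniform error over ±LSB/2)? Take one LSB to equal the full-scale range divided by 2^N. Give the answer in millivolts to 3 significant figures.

0.888 mV

Range = 3.15 − (-3.15) = 6.3 V.
6.02 N + 1.76 ≥ 66.8 gives N ≥ 10.804, so the minimum integer is 11.
Step size = 6.3/2048 V = 3.0762 mV.
RMS noise = LSB/√12 = 0.888 mV.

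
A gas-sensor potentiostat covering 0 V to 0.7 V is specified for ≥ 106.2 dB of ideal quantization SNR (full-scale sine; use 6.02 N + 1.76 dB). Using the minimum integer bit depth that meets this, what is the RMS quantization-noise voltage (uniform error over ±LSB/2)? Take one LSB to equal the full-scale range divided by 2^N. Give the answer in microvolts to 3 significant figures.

0.771 µV

V_FS = 0.7 V.
Solving 6.02 N ≥ 106.2 − 1.76: N ≥ 17.349. Round up → N = 18.
LSB = 0.7 V ÷ 2^18 = 0.7/262144 V = 2.6703 µV.
V_rms = LSB/√12 = 0.771 µV.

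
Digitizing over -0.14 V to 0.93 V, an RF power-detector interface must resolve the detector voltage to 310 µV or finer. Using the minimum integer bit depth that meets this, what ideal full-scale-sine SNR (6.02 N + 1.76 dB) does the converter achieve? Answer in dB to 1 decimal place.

74.0 dB

Range = 0.93 − (-0.14) = 1.07 V.
1.07 V / 310 µV = 3452. Since 2^11 = 2048 and 2^12 = 4096, N = 12.
Ideal SNR at N = 12: 6.02·12 + 1.76 = 74.0 dB.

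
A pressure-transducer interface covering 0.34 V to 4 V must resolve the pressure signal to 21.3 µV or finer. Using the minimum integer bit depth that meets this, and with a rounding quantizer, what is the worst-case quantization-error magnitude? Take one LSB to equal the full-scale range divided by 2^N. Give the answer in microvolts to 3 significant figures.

6.98 µV

The full-scale span is 4 − (0.34) = 3.66 V.
Required number of levels: 3.66/21.3 µV = 171830; smallest N with 2^N ≥ that is 18.
LSB = 3.66 V ÷ 2^18 = 3.66/262144 V = 13.962 µV.
|e|_max = LSB/2 = 6.98 µV.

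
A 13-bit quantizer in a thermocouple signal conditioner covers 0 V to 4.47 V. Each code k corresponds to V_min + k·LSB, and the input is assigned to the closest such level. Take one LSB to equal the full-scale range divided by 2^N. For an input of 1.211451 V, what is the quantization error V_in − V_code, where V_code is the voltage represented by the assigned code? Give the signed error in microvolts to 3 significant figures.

V_FS = 4.47 V. LSB = 4.47 V / 2^13 ≈ 0.5457 mV.
Position in LSBs: (1.211451 − (0)) × 8192/4.47 = 2220.1804; rounding gives k = 2220.
Reconstructed level: 0 + 2220 × 4.47/8192 V = 1.211352539 V.
e = 1.211451 − (1.211352539) = +98.5 µV.

+98.5 µV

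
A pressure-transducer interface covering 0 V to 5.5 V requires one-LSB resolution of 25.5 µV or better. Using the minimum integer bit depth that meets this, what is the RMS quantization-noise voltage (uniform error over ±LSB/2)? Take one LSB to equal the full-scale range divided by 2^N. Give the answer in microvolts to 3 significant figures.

6.06 µV

V_FS = 5.5 V.
5.5 V / 25.5 µV = 215700. Since 2^17 = 131072 and 2^18 = 262144, N = 18.
Step size = 5.5/262144 V = 20.981 µV.
σ_q = LSB/√12 = 20.981 µV/3.4641 = 6.06 µV.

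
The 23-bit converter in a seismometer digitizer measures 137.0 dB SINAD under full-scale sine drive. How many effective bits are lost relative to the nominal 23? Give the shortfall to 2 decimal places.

N_eff = (137.0 − 1.76)/6.02 = 22.4651 bits.
Shortfall = 23 − 22.4651 = 0.5349 bits.

0.53 bits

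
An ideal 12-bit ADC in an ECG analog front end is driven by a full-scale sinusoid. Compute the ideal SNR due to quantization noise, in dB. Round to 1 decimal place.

74.0 dB

Ideal quantization SNR: 6.02 × 12 + 1.76 dB = 74.0 dB.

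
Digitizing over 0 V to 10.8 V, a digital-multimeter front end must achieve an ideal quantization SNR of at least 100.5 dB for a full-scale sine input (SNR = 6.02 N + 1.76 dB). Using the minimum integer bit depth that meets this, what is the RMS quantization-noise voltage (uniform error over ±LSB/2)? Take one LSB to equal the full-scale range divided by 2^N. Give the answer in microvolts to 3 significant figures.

23.8 µV

Full-scale range = 10.8 V.
N ≥ (100.5 − 1.76)/6.02 = 16.402 → N_min = 17.
LSB = 10.8 V / 2^17 = 82.397 µV.
V_rms = LSB/√12 = 23.8 µV.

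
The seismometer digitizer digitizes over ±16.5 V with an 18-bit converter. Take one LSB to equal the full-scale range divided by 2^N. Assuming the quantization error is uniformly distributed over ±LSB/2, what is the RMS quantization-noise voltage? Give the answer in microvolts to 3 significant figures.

Span: 16.5 V − (-16.5 V) = 33 V.
LSB = 33 V ÷ 2^18 = 33/262144 V = 125.89 µV.
For a uniform distribution on [−LSB/2, +LSB/2], V_rms = LSB/√12 = 125.89 µV/3.4641 = 36.3 µV.

36.3 µV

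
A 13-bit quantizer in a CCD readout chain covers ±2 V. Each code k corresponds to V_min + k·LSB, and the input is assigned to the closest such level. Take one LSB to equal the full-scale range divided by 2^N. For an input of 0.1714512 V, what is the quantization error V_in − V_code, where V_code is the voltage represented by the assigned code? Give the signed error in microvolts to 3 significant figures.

Range = 2 − (-2) = 4 V. LSB = 4 V / 2^13 ≈ 488.3 µV.
(0.1714512 − (-2)) / LSB = 2.1714512 × 8192/4 = 4447.1321. Nearest integer: k = 4447.
V_code = V_min + k × range/2^13 = -2 + 4447 × 4/8192 = 0.1713867188 V.
Error = V_in − V_code = 0.1714512 − (0.1713867188) = +64.5 µV.

+64.5 µV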